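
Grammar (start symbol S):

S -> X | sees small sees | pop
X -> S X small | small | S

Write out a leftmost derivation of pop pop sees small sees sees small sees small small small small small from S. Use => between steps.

S => X   [S -> X]
X => S X small   [X -> S X small]
S X small => pop X small   [S -> pop]
pop X small => pop S X small small   [X -> S X small]
pop S X small small => pop pop X small small   [S -> pop]
pop pop X small small => pop pop S X small small small   [X -> S X small]
pop pop S X small small small => pop pop sees small sees X small small small   [S -> sees small sees]
pop pop sees small sees X small small small => pop pop sees small sees S X small small small small   [X -> S X small]
pop pop sees small sees S X small small small small => pop pop sees small sees sees small sees X small small small small   [S -> sees small sees]
pop pop sees small sees sees small sees X small small small small => pop pop sees small sees sees small sees small small small small small   [X -> small]

S => X => S X small => pop X small => pop S X small small => pop pop X small small => pop pop S X small small small => pop pop sees small sees X small small small => pop pop sees small sees S X small small small small => pop pop sees small sees sees small sees X small small small small => pop pop sees small sees sees small sees small small small small small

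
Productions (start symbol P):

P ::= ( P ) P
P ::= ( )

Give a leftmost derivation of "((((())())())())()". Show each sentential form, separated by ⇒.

P ⇒ (P)P ⇒ ((P)P)P ⇒ (((P)P)P)P ⇒ ((((P)P)P)P)P ⇒ ((((())P)P)P)P ⇒ ((((())())P)P)P ⇒ ((((())())())P)P ⇒ ((((())())())())P ⇒ ((((())())())())()

P ⇒ (P)P   [P ::= ( P ) P]
(P)P ⇒ ((P)P)P   [P ::= ( P ) P]
((P)P)P ⇒ (((P)P)P)P   [P ::= ( P ) P]
(((P)P)P)P ⇒ ((((P)P)P)P)P   [P ::= ( P ) P]
((((P)P)P)P)P ⇒ ((((())P)P)P)P   [P ::= ( )]
((((())P)P)P)P ⇒ ((((())())P)P)P   [P ::= ( )]
((((())())P)P)P ⇒ ((((())())())P)P   [P ::= ( )]
((((())())())P)P ⇒ ((((())())())())P   [P ::= ( )]
((((())())())())P ⇒ ((((())())())())()   [P ::= ( )]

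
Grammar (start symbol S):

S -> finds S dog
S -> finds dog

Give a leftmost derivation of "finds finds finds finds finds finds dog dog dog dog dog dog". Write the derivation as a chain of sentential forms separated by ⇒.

S ⇒ finds S dog   [S -> finds S dog]
finds S dog ⇒ finds finds S dog dog   [S -> finds S dog]
finds finds S dog dog ⇒ finds finds finds S dog dog dog   [S -> finds S dog]
finds finds finds S dog dog dog ⇒ finds finds finds finds S dog dog dog dog   [S -> finds S dog]
finds finds finds finds S dog dog dog dog ⇒ finds finds finds finds finds S dog dog dog dog dog   [S -> finds S dog]
finds finds finds finds finds S dog dog dog dog dog ⇒ finds finds finds finds finds finds dog dog dog dog dog dog   [S -> finds dog]

S ⇒ finds S dog ⇒ finds finds S dog dog ⇒ finds finds finds S dog dog dog ⇒ finds finds finds finds S dog dog dog dog ⇒ finds finds finds finds finds S dog dog dog dog dog ⇒ finds finds finds finds finds finds dog dog dog dog dog dog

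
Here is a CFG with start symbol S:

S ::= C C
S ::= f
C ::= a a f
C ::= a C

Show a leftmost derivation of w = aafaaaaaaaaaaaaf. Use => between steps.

S => CC   [S ::= C C]
CC => aafC   [C ::= a a f]
aafC => aafaC   [C ::= a C]
aafaC => aafaaC   [C ::= a C]
aafaaC => aafaaaC   [C ::= a C]
aafaaaC => aafaaaaC   [C ::= a C]
aafaaaaC => aafaaaaaC   [C ::= a C]
aafaaaaaC => aafaaaaaaC   [C ::= a C]
aafaaaaaaC => aafaaaaaaaC   [C ::= a C]
aafaaaaaaaC => aafaaaaaaaaC   [C ::= a C]
aafaaaaaaaaC => aafaaaaaaaaaC   [C ::= a C]
aafaaaaaaaaaC => aafaaaaaaaaaaC   [C ::= a C]
aafaaaaaaaaaaC => aafaaaaaaaaaaaaf   [C ::= a a f]

S=>CC=>aafC=>aafaC=>aafaaC=>aafaaaC=>aafaaaaC=>aafaaaaaC=>aafaaaaaaC=>aafaaaaaaaC=>aafaaaaaaaaC=>aafaaaaaaaaaC=>aafaaaaaaaaaaC=>aafaaaaaaaaaaaaf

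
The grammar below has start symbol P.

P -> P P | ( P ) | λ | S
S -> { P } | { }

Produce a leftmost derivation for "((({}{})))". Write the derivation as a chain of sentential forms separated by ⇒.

P ⇒ PP ⇒ (P)P ⇒ ((P))P ⇒ (((P)))P ⇒ (((PP)))P ⇒ (((SP)))P ⇒ ((({}P)))P ⇒ ((({}S)))P ⇒ ((({}{P})))P ⇒ ((({}{})))P ⇒ ((({}{})))

P ⇒ PP   [P -> P P]
PP ⇒ (P)P   [P -> ( P )]
(P)P ⇒ ((P))P   [P -> ( P )]
((P))P ⇒ (((P)))P   [P -> ( P )]
(((P)))P ⇒ (((PP)))P   [P -> P P]
(((PP)))P ⇒ (((SP)))P   [P -> S]
(((SP)))P ⇒ ((({}P)))P   [S -> { }]
((({}P)))P ⇒ ((({}S)))P   [P -> S]
((({}S)))P ⇒ ((({}{P})))P   [S -> { P }]
((({}{P})))P ⇒ ((({}{})))P   [P -> λ]
((({}{})))P ⇒ ((({}{})))   [P -> λ]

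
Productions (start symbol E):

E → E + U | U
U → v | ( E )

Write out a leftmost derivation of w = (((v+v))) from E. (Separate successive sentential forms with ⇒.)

E ⇒ U ⇒ (E) ⇒ (U) ⇒ ((E)) ⇒ ((U)) ⇒ (((E))) ⇒ (((E+U))) ⇒ (((U+U))) ⇒ (((v+U))) ⇒ (((v+v)))

E ⇒ U   [E → U]
U ⇒ (E)   [U → ( E )]
(E) ⇒ (U)   [E → U]
(U) ⇒ ((E))   [U → ( E )]
((E)) ⇒ ((U))   [E → U]
((U)) ⇒ (((E)))   [U → ( E )]
(((E))) ⇒ (((E+U)))   [E → E + U]
(((E+U))) ⇒ (((U+U)))   [E → U]
(((U+U))) ⇒ (((v+U)))   [U → v]
(((v+U))) ⇒ (((v+v)))   [U → v]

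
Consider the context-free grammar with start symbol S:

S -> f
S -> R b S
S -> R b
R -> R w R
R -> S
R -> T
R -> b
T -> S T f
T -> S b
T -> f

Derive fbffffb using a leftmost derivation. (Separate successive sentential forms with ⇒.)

S ⇒ Rb ⇒ Tb ⇒ STfb ⇒ RbTfb ⇒ SbTfb ⇒ fbTfb ⇒ fbSTffb ⇒ fbfTffb ⇒ fbffffb

S ⇒ Rb   [S -> R b]
Rb ⇒ Tb   [R -> T]
Tb ⇒ STfb   [T -> S T f]
STfb ⇒ RbTfb   [S -> R b]
RbTfb ⇒ SbTfb   [R -> S]
SbTfb ⇒ fbTfb   [S -> f]
fbTfb ⇒ fbSTffb   [T -> S T f]
fbSTffb ⇒ fbfTffb   [S -> f]
fbfTffb ⇒ fbffffb   [T -> f]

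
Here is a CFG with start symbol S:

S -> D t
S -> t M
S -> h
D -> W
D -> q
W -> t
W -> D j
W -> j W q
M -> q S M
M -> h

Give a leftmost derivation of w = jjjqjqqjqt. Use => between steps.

S => Dt   [S -> D t]
Dt => Wt   [D -> W]
Wt => jWqt   [W -> j W q]
jWqt => jDjqt   [W -> D j]
jDjqt => jWjqt   [D -> W]
jWjqt => jjWqjqt   [W -> j W q]
jjWqjqt => jjjWqqjqt   [W -> j W q]
jjjWqqjqt => jjjDjqqjqt   [W -> D j]
jjjDjqqjqt => jjjqjqqjqt   [D -> q]

S => Dt => Wt => jWqt => jDjqt => jWjqt => jjWqjqt => jjjWqqjqt => jjjDjqqjqt => jjjqjqqjqt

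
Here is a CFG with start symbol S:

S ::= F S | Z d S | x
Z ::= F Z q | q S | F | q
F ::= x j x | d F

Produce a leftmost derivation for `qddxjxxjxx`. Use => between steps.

S => ZdS   [S ::= Z d S]
ZdS => qdS   [Z ::= q]
qdS => qdFS   [S ::= F S]
qdFS => qddFS   [F ::= d F]
qddFS => qddxjxS   [F ::= x j x]
qddxjxS => qddxjxFS   [S ::= F S]
qddxjxFS => qddxjxxjxS   [F ::= x j x]
qddxjxxjxS => qddxjxxjxx   [S ::= x]

S=>ZdS=>qdS=>qdFS=>qddFS=>qddxjxS=>qddxjxFS=>qddxjxxjxS=>qddxjxxjxx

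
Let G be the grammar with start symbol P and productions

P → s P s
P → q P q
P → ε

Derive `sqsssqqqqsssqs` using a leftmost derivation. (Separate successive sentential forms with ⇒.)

P ⇒ sPs ⇒ sqPqs ⇒ sqsPsqs ⇒ sqssPssqs ⇒ sqsssPsssqs ⇒ sqsssqPqsssqs ⇒ sqsssqqPqqsssqs ⇒ sqsssqqqqsssqs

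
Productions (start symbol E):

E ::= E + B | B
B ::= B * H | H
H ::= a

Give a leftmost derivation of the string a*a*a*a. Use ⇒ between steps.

E⇒B⇒B*H⇒B*H*H⇒B*H*H*H⇒H*H*H*H⇒a*H*H*H⇒a*a*H*H⇒a*a*a*H⇒a*a*a*a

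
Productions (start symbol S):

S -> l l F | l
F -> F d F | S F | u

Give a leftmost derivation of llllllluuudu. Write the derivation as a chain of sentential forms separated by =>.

S => llF   [S -> l l F]
llF => llFdF   [F -> F d F]
llFdF => llSFdF   [F -> S F]
llSFdF => llllFFdF   [S -> l l F]
llllFFdF => llllSFFdF   [F -> S F]
llllSFFdF => llllllFFFdF   [S -> l l F]
llllllFFFdF => llllllSFFFdF   [F -> S F]
llllllSFFFdF => lllllllFFFdF   [S -> l]
lllllllFFFdF => llllllluFFdF   [F -> u]
llllllluFFdF => llllllluuFdF   [F -> u]
llllllluuFdF => llllllluuudF   [F -> u]
llllllluuudF => llllllluuudu   [F -> u]

S=>llF=>llFdF=>llSFdF=>llllFFdF=>llllSFFdF=>llllllFFFdF=>llllllSFFFdF=>lllllllFFFdF=>llllllluFFdF=>llllllluuFdF=>llllllluuudF=>llllllluuudu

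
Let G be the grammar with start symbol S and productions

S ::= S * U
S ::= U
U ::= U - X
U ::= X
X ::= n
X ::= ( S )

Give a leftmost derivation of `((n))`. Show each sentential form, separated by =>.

S => U => X => (S) => (U) => (X) => ((S)) => ((U)) => ((X)) => ((n))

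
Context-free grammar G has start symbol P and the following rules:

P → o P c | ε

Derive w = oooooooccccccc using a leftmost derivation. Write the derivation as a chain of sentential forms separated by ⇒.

P ⇒ oPc   [P → o P c]
oPc ⇒ ooPcc   [P → o P c]
ooPcc ⇒ oooPccc   [P → o P c]
oooPccc ⇒ ooooPcccc   [P → o P c]
ooooPcccc ⇒ oooooPccccc   [P → o P c]
oooooPccccc ⇒ ooooooPcccccc   [P → o P c]
ooooooPcccccc ⇒ oooooooPccccccc   [P → o P c]
oooooooPccccccc ⇒ oooooooccccccc   [P → ε]

P ⇒ oPc ⇒ ooPcc ⇒ oooPccc ⇒ ooooPcccc ⇒ oooooPccccc ⇒ ooooooPcccccc ⇒ oooooooPccccccc ⇒ oooooooccccccc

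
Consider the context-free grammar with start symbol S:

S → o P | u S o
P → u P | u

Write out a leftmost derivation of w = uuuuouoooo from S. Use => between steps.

S => uSo   [S → u S o]
uSo => uuSoo   [S → u S o]
uuSoo => uuuSooo   [S → u S o]
uuuSooo => uuuuSoooo   [S → u S o]
uuuuSoooo => uuuuoPoooo   [S → o P]
uuuuoPoooo => uuuuouoooo   [P → u]

S => uSo => uuSoo => uuuSooo => uuuuSoooo => uuuuoPoooo => uuuuouoooo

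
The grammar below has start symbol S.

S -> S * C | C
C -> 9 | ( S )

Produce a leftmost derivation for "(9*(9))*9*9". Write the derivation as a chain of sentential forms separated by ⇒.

S⇒S*C⇒S*C*C⇒C*C*C⇒(S)*C*C⇒(S*C)*C*C⇒(C*C)*C*C⇒(9*C)*C*C⇒(9*(S))*C*C⇒(9*(C))*C*C⇒(9*(9))*C*C⇒(9*(9))*9*C⇒(9*(9))*9*9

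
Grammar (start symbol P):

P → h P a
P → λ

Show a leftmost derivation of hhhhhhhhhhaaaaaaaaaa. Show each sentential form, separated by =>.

P => hPa   [P → h P a]
hPa => hhPaa   [P → h P a]
hhPaa => hhhPaaa   [P → h P a]
hhhPaaa => hhhhPaaaa   [P → h P a]
hhhhPaaaa => hhhhhPaaaaa   [P → h P a]
hhhhhPaaaaa => hhhhhhPaaaaaa   [P → h P a]
hhhhhhPaaaaaa => hhhhhhhPaaaaaaa   [P → h P a]
hhhhhhhPaaaaaaa => hhhhhhhhPaaaaaaaa   [P → h P a]
hhhhhhhhPaaaaaaaa => hhhhhhhhhPaaaaaaaaa   [P → h P a]
hhhhhhhhhPaaaaaaaaa => hhhhhhhhhhPaaaaaaaaaa   [P → h P a]
hhhhhhhhhhPaaaaaaaaaa => hhhhhhhhhhaaaaaaaaaa   [P → λ]

P => hPa => hhPaa => hhhPaaa => hhhhPaaaa => hhhhhPaaaaa => hhhhhhPaaaaaa => hhhhhhhPaaaaaaa => hhhhhhhhPaaaaaaaa => hhhhhhhhhPaaaaaaaaa => hhhhhhhhhhPaaaaaaaaaa => hhhhhhhhhhaaaaaaaaaa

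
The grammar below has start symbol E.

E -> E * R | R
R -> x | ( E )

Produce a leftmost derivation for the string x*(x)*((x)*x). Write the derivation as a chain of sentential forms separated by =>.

E => E*R   [E -> E * R]
E*R => E*R*R   [E -> E * R]
E*R*R => R*R*R   [E -> R]
R*R*R => x*R*R   [R -> x]
x*R*R => x*(E)*R   [R -> ( E )]
x*(E)*R => x*(R)*R   [E -> R]
x*(R)*R => x*(x)*R   [R -> x]
x*(x)*R => x*(x)*(E)   [R -> ( E )]
x*(x)*(E) => x*(x)*(E*R)   [E -> E * R]
x*(x)*(E*R) => x*(x)*(R*R)   [E -> R]
x*(x)*(R*R) => x*(x)*((E)*R)   [R -> ( E )]
x*(x)*((E)*R) => x*(x)*((R)*R)   [E -> R]
x*(x)*((R)*R) => x*(x)*((x)*R)   [R -> x]
x*(x)*((x)*R) => x*(x)*((x)*x)   [R -> x]

E => E*R => E*R*R => R*R*R => x*R*R => x*(E)*R => x*(R)*R => x*(x)*R => x*(x)*(E) => x*(x)*(E*R) => x*(x)*(R*R) => x*(x)*((E)*R) => x*(x)*((R)*R) => x*(x)*((x)*R) => x*(x)*((x)*x)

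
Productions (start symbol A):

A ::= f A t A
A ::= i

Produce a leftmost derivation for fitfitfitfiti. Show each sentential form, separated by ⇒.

A ⇒ fAtA   [A ::= f A t A]
fAtA ⇒ fitA   [A ::= i]
fitA ⇒ fitfAtA   [A ::= f A t A]
fitfAtA ⇒ fitfitA   [A ::= i]
fitfitA ⇒ fitfitfAtA   [A ::= f A t A]
fitfitfAtA ⇒ fitfitfitA   [A ::= i]
fitfitfitA ⇒ fitfitfitfAtA   [A ::= f A t A]
fitfitfitfAtA ⇒ fitfitfitfitA   [A ::= i]
fitfitfitfitA ⇒ fitfitfitfiti   [A ::= i]

A⇒fAtA⇒fitA⇒fitfAtA⇒fitfitA⇒fitfitfAtA⇒fitfitfitA⇒fitfitfitfAtA⇒fitfitfitfitA⇒fitfitfitfiti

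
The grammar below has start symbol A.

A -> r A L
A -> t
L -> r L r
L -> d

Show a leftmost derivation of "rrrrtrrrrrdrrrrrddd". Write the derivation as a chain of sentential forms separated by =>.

A=>rAL=>rrALL=>rrrALLL=>rrrrALLLL=>rrrrtLLLL=>rrrrtrLrLLL=>rrrrtrrLrrLLL=>rrrrtrrrLrrrLLL=>rrrrtrrrrLrrrrLLL=>rrrrtrrrrrLrrrrrLLL=>rrrrtrrrrrdrrrrrLLL=>rrrrtrrrrrdrrrrrdLL=>rrrrtrrrrrdrrrrrddL=>rrrrtrrrrrdrrrrrddd

A => rAL   [A -> r A L]
rAL => rrALL   [A -> r A L]
rrALL => rrrALLL   [A -> r A L]
rrrALLL => rrrrALLLL   [A -> r A L]
rrrrALLLL => rrrrtLLLL   [A -> t]
rrrrtLLLL => rrrrtrLrLLL   [L -> r L r]
rrrrtrLrLLL => rrrrtrrLrrLLL   [L -> r L r]
rrrrtrrLrrLLL => rrrrtrrrLrrrLLL   [L -> r L r]
rrrrtrrrLrrrLLL => rrrrtrrrrLrrrrLLL   [L -> r L r]
rrrrtrrrrLrrrrLLL => rrrrtrrrrrLrrrrrLLL   [L -> r L r]
rrrrtrrrrrLrrrrrLLL => rrrrtrrrrrdrrrrrLLL   [L -> d]
rrrrtrrrrrdrrrrrLLL => rrrrtrrrrrdrrrrrdLL   [L -> d]
rrrrtrrrrrdrrrrrdLL => rrrrtrrrrrdrrrrrddL   [L -> d]
rrrrtrrrrrdrrrrrddL => rrrrtrrrrrdrrrrrddd   [L -> d]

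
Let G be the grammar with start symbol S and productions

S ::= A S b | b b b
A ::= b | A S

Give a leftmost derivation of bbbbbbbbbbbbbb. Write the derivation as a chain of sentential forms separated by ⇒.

S ⇒ ASb ⇒ ASSb ⇒ ASSSb ⇒ ASSSSb ⇒ bSSSSb ⇒ bbbbSSSb ⇒ bbbbbbbSSb ⇒ bbbbbbbbbbSb ⇒ bbbbbbbbbbbbbb

S ⇒ ASb   [S ::= A S b]
ASb ⇒ ASSb   [A ::= A S]
ASSb ⇒ ASSSb   [A ::= A S]
ASSSb ⇒ ASSSSb   [A ::= A S]
ASSSSb ⇒ bSSSSb   [A ::= b]
bSSSSb ⇒ bbbbSSSb   [S ::= b b b]
bbbbSSSb ⇒ bbbbbbbSSb   [S ::= b b b]
bbbbbbbSSb ⇒ bbbbbbbbbbSb   [S ::= b b b]
bbbbbbbbbbSb ⇒ bbbbbbbbbbbbbb   [S ::= b b b]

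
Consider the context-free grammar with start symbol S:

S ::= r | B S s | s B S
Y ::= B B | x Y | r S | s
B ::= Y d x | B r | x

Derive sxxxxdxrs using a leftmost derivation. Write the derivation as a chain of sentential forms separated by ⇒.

S ⇒ sBS   [S ::= s B S]
sBS ⇒ sxS   [B ::= x]
sxS ⇒ sxBSs   [S ::= B S s]
sxBSs ⇒ sxYdxSs   [B ::= Y d x]
sxYdxSs ⇒ sxxYdxSs   [Y ::= x Y]
sxxYdxSs ⇒ sxxBBdxSs   [Y ::= B B]
sxxBBdxSs ⇒ sxxxBdxSs   [B ::= x]
sxxxBdxSs ⇒ sxxxxdxSs   [B ::= x]
sxxxxdxSs ⇒ sxxxxdxrs   [S ::= r]

S ⇒ sBS ⇒ sxS ⇒ sxBSs ⇒ sxYdxSs ⇒ sxxYdxSs ⇒ sxxBBdxSs ⇒ sxxxBdxSs ⇒ sxxxxdxSs ⇒ sxxxxdxrs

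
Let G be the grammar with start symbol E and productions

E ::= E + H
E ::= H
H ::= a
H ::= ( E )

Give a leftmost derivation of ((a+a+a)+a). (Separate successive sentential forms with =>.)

E => H   [E ::= H]
H => (E)   [H ::= ( E )]
(E) => (E+H)   [E ::= E + H]
(E+H) => (H+H)   [E ::= H]
(H+H) => ((E)+H)   [H ::= ( E )]
((E)+H) => ((E+H)+H)   [E ::= E + H]
((E+H)+H) => ((E+H+H)+H)   [E ::= E + H]
((E+H+H)+H) => ((H+H+H)+H)   [E ::= H]
((H+H+H)+H) => ((a+H+H)+H)   [H ::= a]
((a+H+H)+H) => ((a+a+H)+H)   [H ::= a]
((a+a+H)+H) => ((a+a+a)+H)   [H ::= a]
((a+a+a)+H) => ((a+a+a)+a)   [H ::= a]

E => H => (E) => (E+H) => (H+H) => ((E)+H) => ((E+H)+H) => ((E+H+H)+H) => ((H+H+H)+H) => ((a+H+H)+H) => ((a+a+H)+H) => ((a+a+a)+H) => ((a+a+a)+a)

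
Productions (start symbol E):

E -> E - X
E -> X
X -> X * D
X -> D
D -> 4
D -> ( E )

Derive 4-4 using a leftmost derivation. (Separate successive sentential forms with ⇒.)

E⇒E-X⇒X-X⇒D-X⇒4-X⇒4-D⇒4-4

E ⇒ E-X   [E -> E - X]
E-X ⇒ X-X   [E -> X]
X-X ⇒ D-X   [X -> D]
D-X ⇒ 4-X   [D -> 4]
4-X ⇒ 4-D   [X -> D]
4-D ⇒ 4-4   [D -> 4]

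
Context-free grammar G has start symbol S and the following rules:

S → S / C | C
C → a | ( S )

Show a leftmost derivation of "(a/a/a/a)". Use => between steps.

S => C   [S → C]
C => (S)   [C → ( S )]
(S) => (S/C)   [S → S / C]
(S/C) => (S/C/C)   [S → S / C]
(S/C/C) => (S/C/C/C)   [S → S / C]
(S/C/C/C) => (C/C/C/C)   [S → C]
(C/C/C/C) => (a/C/C/C)   [C → a]
(a/C/C/C) => (a/a/C/C)   [C → a]
(a/a/C/C) => (a/a/a/C)   [C → a]
(a/a/a/C) => (a/a/a/a)   [C → a]

S=>C=>(S)=>(S/C)=>(S/C/C)=>(S/C/C/C)=>(C/C/C/C)=>(a/C/C/C)=>(a/a/C/C)=>(a/a/a/C)=>(a/a/a/a)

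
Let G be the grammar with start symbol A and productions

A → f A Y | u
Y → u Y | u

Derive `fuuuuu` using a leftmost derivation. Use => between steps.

A => fAY => fuY => fuuY => fuuuY => fuuuuY => fuuuuu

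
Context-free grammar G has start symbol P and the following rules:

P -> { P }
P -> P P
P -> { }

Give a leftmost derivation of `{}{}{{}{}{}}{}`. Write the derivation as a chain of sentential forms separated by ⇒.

P⇒PP⇒PPP⇒{}PP⇒{}PPP⇒{}{}PP⇒{}{}{P}P⇒{}{}{PP}P⇒{}{}{PPP}P⇒{}{}{{}PP}P⇒{}{}{{}{}P}P⇒{}{}{{}{}{}}P⇒{}{}{{}{}{}}{}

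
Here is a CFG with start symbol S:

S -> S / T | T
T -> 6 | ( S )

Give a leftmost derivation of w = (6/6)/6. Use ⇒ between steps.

S ⇒ S/T   [S -> S / T]
S/T ⇒ T/T   [S -> T]
T/T ⇒ (S)/T   [T -> ( S )]
(S)/T ⇒ (S/T)/T   [S -> S / T]
(S/T)/T ⇒ (T/T)/T   [S -> T]
(T/T)/T ⇒ (6/T)/T   [T -> 6]
(6/T)/T ⇒ (6/6)/T   [T -> 6]
(6/6)/T ⇒ (6/6)/6   [T -> 6]

S ⇒ S/T ⇒ T/T ⇒ (S)/T ⇒ (S/T)/T ⇒ (T/T)/T ⇒ (6/T)/T ⇒ (6/6)/T ⇒ (6/6)/6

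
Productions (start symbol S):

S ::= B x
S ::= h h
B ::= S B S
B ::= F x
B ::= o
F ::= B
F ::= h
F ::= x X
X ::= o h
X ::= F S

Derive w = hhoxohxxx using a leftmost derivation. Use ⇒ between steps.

S⇒Bx⇒SBSx⇒hhBSx⇒hhoSx⇒hhoBxx⇒hhoFxxx⇒hhoxXxxx⇒hhoxohxxx

S ⇒ Bx   [S ::= B x]
Bx ⇒ SBSx   [B ::= S B S]
SBSx ⇒ hhBSx   [S ::= h h]
hhBSx ⇒ hhoSx   [B ::= o]
hhoSx ⇒ hhoBxx   [S ::= B x]
hhoBxx ⇒ hhoFxxx   [B ::= F x]
hhoFxxx ⇒ hhoxXxxx   [F ::= x X]
hhoxXxxx ⇒ hhoxohxxx   [X ::= o h]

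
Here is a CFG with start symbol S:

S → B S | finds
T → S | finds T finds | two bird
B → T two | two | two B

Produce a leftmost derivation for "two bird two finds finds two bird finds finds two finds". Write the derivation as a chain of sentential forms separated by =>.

S => B S => T two S => two bird two S => two bird two B S => two bird two T two S => two bird two finds T finds two S => two bird two finds finds T finds finds two S => two bird two finds finds two bird finds finds two S => two bird two finds finds two bird finds finds two finds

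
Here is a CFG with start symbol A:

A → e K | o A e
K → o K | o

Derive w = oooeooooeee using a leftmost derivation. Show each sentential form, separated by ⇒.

A⇒oAe⇒ooAee⇒oooAeee⇒oooeKeee⇒oooeoKeee⇒oooeooKeee⇒oooeoooKeee⇒oooeooooeee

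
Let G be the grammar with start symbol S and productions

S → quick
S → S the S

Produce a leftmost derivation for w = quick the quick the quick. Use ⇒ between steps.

S ⇒ S the S ⇒ S the S the S ⇒ quick the S the S ⇒ quick the quick the S ⇒ quick the quick the quick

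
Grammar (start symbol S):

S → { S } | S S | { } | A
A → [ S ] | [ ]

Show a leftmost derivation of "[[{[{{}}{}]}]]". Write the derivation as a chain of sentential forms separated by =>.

S=>A=>[S]=>[A]=>[[S]]=>[[{S}]]=>[[{A}]]=>[[{[S]}]]=>[[{[SS]}]]=>[[{[{S}S]}]]=>[[{[{{}}S]}]]=>[[{[{{}}{}]}]]

S => A   [S → A]
A => [S]   [A → [ S ]]
[S] => [A]   [S → A]
[A] => [[S]]   [A → [ S ]]
[[S]] => [[{S}]]   [S → { S }]
[[{S}]] => [[{A}]]   [S → A]
[[{A}]] => [[{[S]}]]   [A → [ S ]]
[[{[S]}]] => [[{[SS]}]]   [S → S S]
[[{[SS]}]] => [[{[{S}S]}]]   [S → { S }]
[[{[{S}S]}]] => [[{[{{}}S]}]]   [S → { }]
[[{[{{}}S]}]] => [[{[{{}}{}]}]]   [S → { }]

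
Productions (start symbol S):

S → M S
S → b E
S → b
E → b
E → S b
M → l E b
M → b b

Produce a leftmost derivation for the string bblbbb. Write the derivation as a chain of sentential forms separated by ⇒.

S ⇒ MS   [S → M S]
MS ⇒ bbS   [M → b b]
bbS ⇒ bbMS   [S → M S]
bbMS ⇒ bblEbS   [M → l E b]
bblEbS ⇒ bblbbS   [E → b]
bblbbS ⇒ bblbbb   [S → b]

S ⇒ MS ⇒ bbS ⇒ bbMS ⇒ bblEbS ⇒ bblbbS ⇒ bblbbb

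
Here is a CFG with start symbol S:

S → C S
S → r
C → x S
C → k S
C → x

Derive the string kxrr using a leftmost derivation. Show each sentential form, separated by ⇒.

S ⇒ CS   [S → C S]
CS ⇒ kSS   [C → k S]
kSS ⇒ kCSS   [S → C S]
kCSS ⇒ kxSS   [C → x]
kxSS ⇒ kxrS   [S → r]
kxrS ⇒ kxrr   [S → r]

S ⇒ CS ⇒ kSS ⇒ kCSS ⇒ kxSS ⇒ kxrS ⇒ kxrr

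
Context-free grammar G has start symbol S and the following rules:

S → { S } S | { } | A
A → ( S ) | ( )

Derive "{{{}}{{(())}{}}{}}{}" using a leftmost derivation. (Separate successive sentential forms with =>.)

S => {S}S   [S → { S } S]
{S}S => {{S}S}S   [S → { S } S]
{{S}S}S => {{{}}S}S   [S → { }]
{{{}}S}S => {{{}}{S}S}S   [S → { S } S]
{{{}}{S}S}S => {{{}}{{S}S}S}S   [S → { S } S]
{{{}}{{S}S}S}S => {{{}}{{A}S}S}S   [S → A]
{{{}}{{A}S}S}S => {{{}}{{(S)}S}S}S   [A → ( S )]
{{{}}{{(S)}S}S}S => {{{}}{{(A)}S}S}S   [S → A]
{{{}}{{(A)}S}S}S => {{{}}{{(())}S}S}S   [A → ( )]
{{{}}{{(())}S}S}S => {{{}}{{(())}{}}S}S   [S → { }]
{{{}}{{(())}{}}S}S => {{{}}{{(())}{}}{}}S   [S → { }]
{{{}}{{(())}{}}{}}S => {{{}}{{(())}{}}{}}{}   [S → { }]

S => {S}S => {{S}S}S => {{{}}S}S => {{{}}{S}S}S => {{{}}{{S}S}S}S => {{{}}{{A}S}S}S => {{{}}{{(S)}S}S}S => {{{}}{{(A)}S}S}S => {{{}}{{(())}S}S}S => {{{}}{{(())}{}}S}S => {{{}}{{(())}{}}{}}S => {{{}}{{(())}{}}{}}{}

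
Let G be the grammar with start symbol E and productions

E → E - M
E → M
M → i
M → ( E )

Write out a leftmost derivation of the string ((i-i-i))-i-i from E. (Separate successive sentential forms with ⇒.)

E ⇒ E-M   [E → E - M]
E-M ⇒ E-M-M   [E → E - M]
E-M-M ⇒ M-M-M   [E → M]
M-M-M ⇒ (E)-M-M   [M → ( E )]
(E)-M-M ⇒ (M)-M-M   [E → M]
(M)-M-M ⇒ ((E))-M-M   [M → ( E )]
((E))-M-M ⇒ ((E-M))-M-M   [E → E - M]
((E-M))-M-M ⇒ ((E-M-M))-M-M   [E → E - M]
((E-M-M))-M-M ⇒ ((M-M-M))-M-M   [E → M]
((M-M-M))-M-M ⇒ ((i-M-M))-M-M   [M → i]
((i-M-M))-M-M ⇒ ((i-i-M))-M-M   [M → i]
((i-i-M))-M-M ⇒ ((i-i-i))-M-M   [M → i]
((i-i-i))-M-M ⇒ ((i-i-i))-i-M   [M → i]
((i-i-i))-i-M ⇒ ((i-i-i))-i-i   [M → i]

E ⇒ E-M ⇒ E-M-M ⇒ M-M-M ⇒ (E)-M-M ⇒ (M)-M-M ⇒ ((E))-M-M ⇒ ((E-M))-M-M ⇒ ((E-M-M))-M-M ⇒ ((M-M-M))-M-M ⇒ ((i-M-M))-M-M ⇒ ((i-i-M))-M-M ⇒ ((i-i-i))-M-M ⇒ ((i-i-i))-i-M ⇒ ((i-i-i))-i-i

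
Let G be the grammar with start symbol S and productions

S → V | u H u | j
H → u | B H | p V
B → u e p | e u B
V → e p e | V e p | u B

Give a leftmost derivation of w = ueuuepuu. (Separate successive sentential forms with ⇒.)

S ⇒ uHu   [S → u H u]
uHu ⇒ uBHu   [H → B H]
uBHu ⇒ ueuBHu   [B → e u B]
ueuBHu ⇒ ueuuepHu   [B → u e p]
ueuuepHu ⇒ ueuuepuu   [H → u]

S⇒uHu⇒uBHu⇒ueuBHu⇒ueuuepHu⇒ueuuepuu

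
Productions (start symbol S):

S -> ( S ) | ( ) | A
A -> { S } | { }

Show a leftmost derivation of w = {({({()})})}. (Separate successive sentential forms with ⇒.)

S⇒A⇒{S}⇒{(S)}⇒{(A)}⇒{({S})}⇒{({(S)})}⇒{({(A)})}⇒{({({S})})}⇒{({({()})})}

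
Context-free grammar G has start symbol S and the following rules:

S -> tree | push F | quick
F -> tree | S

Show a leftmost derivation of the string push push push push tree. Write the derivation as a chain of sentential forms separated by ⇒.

S ⇒ push F ⇒ push S ⇒ push push F ⇒ push push S ⇒ push push push F ⇒ push push push S ⇒ push push push push F ⇒ push push push push tree

S ⇒ push F   [S -> push F]
push F ⇒ push S   [F -> S]
push S ⇒ push push F   [S -> push F]
push push F ⇒ push push S   [F -> S]
push push S ⇒ push push push F   [S -> push F]
push push push F ⇒ push push push S   [F -> S]
push push push S ⇒ push push push push F   [S -> push F]
push push push push F ⇒ push push push push tree   [F -> tree]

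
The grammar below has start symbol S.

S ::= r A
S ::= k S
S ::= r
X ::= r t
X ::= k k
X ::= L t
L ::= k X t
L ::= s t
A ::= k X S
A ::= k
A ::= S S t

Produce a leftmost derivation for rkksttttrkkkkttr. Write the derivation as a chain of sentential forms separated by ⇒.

S ⇒ rA ⇒ rkXS ⇒ rkLtS ⇒ rkkXttS ⇒ rkkLtttS ⇒ rkksttttS ⇒ rkksttttrA ⇒ rkksttttrkXS ⇒ rkksttttrkLtS ⇒ rkksttttrkkXttS ⇒ rkksttttrkkkkttS ⇒ rkksttttrkkkkttr

S ⇒ rA   [S ::= r A]
rA ⇒ rkXS   [A ::= k X S]
rkXS ⇒ rkLtS   [X ::= L t]
rkLtS ⇒ rkkXttS   [L ::= k X t]
rkkXttS ⇒ rkkLtttS   [X ::= L t]
rkkLtttS ⇒ rkksttttS   [L ::= s t]
rkksttttS ⇒ rkksttttrA   [S ::= r A]
rkksttttrA ⇒ rkksttttrkXS   [A ::= k X S]
rkksttttrkXS ⇒ rkksttttrkLtS   [X ::= L t]
rkksttttrkLtS ⇒ rkksttttrkkXttS   [L ::= k X t]
rkksttttrkkXttS ⇒ rkksttttrkkkkttS   [X ::= k k]
rkksttttrkkkkttS ⇒ rkksttttrkkkkttr   [S ::= r]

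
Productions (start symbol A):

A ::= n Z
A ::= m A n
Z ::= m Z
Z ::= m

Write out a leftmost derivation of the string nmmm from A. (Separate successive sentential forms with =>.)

A => nZ => nmZ => nmmZ => nmmm

A => nZ   [A ::= n Z]
nZ => nmZ   [Z ::= m Z]
nmZ => nmmZ   [Z ::= m Z]
nmmZ => nmmm   [Z ::= m]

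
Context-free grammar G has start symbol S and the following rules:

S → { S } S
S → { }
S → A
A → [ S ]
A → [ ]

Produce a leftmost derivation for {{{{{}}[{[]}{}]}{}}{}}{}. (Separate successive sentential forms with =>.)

S => {S}S   [S → { S } S]
{S}S => {{S}S}S   [S → { S } S]
{{S}S}S => {{{S}S}S}S   [S → { S } S]
{{{S}S}S}S => {{{{S}S}S}S}S   [S → { S } S]
{{{{S}S}S}S}S => {{{{{}}S}S}S}S   [S → { }]
{{{{{}}S}S}S}S => {{{{{}}A}S}S}S   [S → A]
{{{{{}}A}S}S}S => {{{{{}}[S]}S}S}S   [A → [ S ]]
{{{{{}}[S]}S}S}S => {{{{{}}[{S}S]}S}S}S   [S → { S } S]
{{{{{}}[{S}S]}S}S}S => {{{{{}}[{A}S]}S}S}S   [S → A]
{{{{{}}[{A}S]}S}S}S => {{{{{}}[{[]}S]}S}S}S   [A → [ ]]
{{{{{}}[{[]}S]}S}S}S => {{{{{}}[{[]}{}]}S}S}S   [S → { }]
{{{{{}}[{[]}{}]}S}S}S => {{{{{}}[{[]}{}]}{}}S}S   [S → { }]
{{{{{}}[{[]}{}]}{}}S}S => {{{{{}}[{[]}{}]}{}}{}}S   [S → { }]
{{{{{}}[{[]}{}]}{}}{}}S => {{{{{}}[{[]}{}]}{}}{}}{}   [S → { }]

S=>{S}S=>{{S}S}S=>{{{S}S}S}S=>{{{{S}S}S}S}S=>{{{{{}}S}S}S}S=>{{{{{}}A}S}S}S=>{{{{{}}[S]}S}S}S=>{{{{{}}[{S}S]}S}S}S=>{{{{{}}[{A}S]}S}S}S=>{{{{{}}[{[]}S]}S}S}S=>{{{{{}}[{[]}{}]}S}S}S=>{{{{{}}[{[]}{}]}{}}S}S=>{{{{{}}[{[]}{}]}{}}{}}S=>{{{{{}}[{[]}{}]}{}}{}}{}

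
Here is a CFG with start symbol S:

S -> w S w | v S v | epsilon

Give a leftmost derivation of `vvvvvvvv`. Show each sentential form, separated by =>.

S => vSv => vvSvv => vvvSvvv => vvvvSvvvv => vvvvvvvv

S => vSv   [S -> v S v]
vSv => vvSvv   [S -> v S v]
vvSvv => vvvSvvv   [S -> v S v]
vvvSvvv => vvvvSvvvv   [S -> v S v]
vvvvSvvvv => vvvvvvvv   [S -> epsilon]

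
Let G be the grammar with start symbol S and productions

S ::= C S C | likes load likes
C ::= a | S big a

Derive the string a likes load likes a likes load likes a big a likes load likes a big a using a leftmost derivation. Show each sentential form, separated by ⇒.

S ⇒ C S C ⇒ a S C ⇒ a likes load likes C ⇒ a likes load likes S big a ⇒ a likes load likes C S C big a ⇒ a likes load likes S big a S C big a ⇒ a likes load likes C S C big a S C big a ⇒ a likes load likes a S C big a S C big a ⇒ a likes load likes a likes load likes C big a S C big a ⇒ a likes load likes a likes load likes a big a S C big a ⇒ a likes load likes a likes load likes a big a likes load likes C big a ⇒ a likes load likes a likes load likes a big a likes load likes a big a

S ⇒ C S C   [S ::= C S C]
C S C ⇒ a S C   [C ::= a]
a S C ⇒ a likes load likes C   [S ::= likes load likes]
a likes load likes C ⇒ a likes load likes S big a   [C ::= S big a]
a likes load likes S big a ⇒ a likes load likes C S C big a   [S ::= C S C]
a likes load likes C S C big a ⇒ a likes load likes S big a S C big a   [C ::= S big a]
a likes load likes S big a S C big a ⇒ a likes load likes C S C big a S C big a   [S ::= C S C]
a likes load likes C S C big a S C big a ⇒ a likes load likes a S C big a S C big a   [C ::= a]
a likes load likes a S C big a S C big a ⇒ a likes load likes a likes load likes C big a S C big a   [S ::= likes load likes]
a likes load likes a likes load likes C big a S C big a ⇒ a likes load likes a likes load likes a big a S C big a   [C ::= a]
a likes load likes a likes load likes a big a S C big a ⇒ a likes load likes a likes load likes a big a likes load likes C big a   [S ::= likes load likes]
a likes load likes a likes load likes a big a likes load likes C big a ⇒ a likes load likes a likes load likes a big a likes load likes a big a   [C ::= a]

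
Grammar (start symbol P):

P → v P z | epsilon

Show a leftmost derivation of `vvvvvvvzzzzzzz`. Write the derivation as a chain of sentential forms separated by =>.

P => vPz   [P → v P z]
vPz => vvPzz   [P → v P z]
vvPzz => vvvPzzz   [P → v P z]
vvvPzzz => vvvvPzzzz   [P → v P z]
vvvvPzzzz => vvvvvPzzzzz   [P → v P z]
vvvvvPzzzzz => vvvvvvPzzzzzz   [P → v P z]
vvvvvvPzzzzzz => vvvvvvvPzzzzzzz   [P → v P z]
vvvvvvvPzzzzzzz => vvvvvvvzzzzzzz   [P → epsilon]

P => vPz => vvPzz => vvvPzzz => vvvvPzzzz => vvvvvPzzzzz => vvvvvvPzzzzzz => vvvvvvvPzzzzzzz => vvvvvvvzzzzzzz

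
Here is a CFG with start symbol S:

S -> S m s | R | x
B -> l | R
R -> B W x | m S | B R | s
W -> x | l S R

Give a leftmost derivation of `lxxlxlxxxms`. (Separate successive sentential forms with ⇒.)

S ⇒ Sms ⇒ Rms ⇒ BWxms ⇒ RWxms ⇒ BWxWxms ⇒ lWxWxms ⇒ lxxWxms ⇒ lxxlSRxms ⇒ lxxlxRxms ⇒ lxxlxBWxxms ⇒ lxxlxlWxxms ⇒ lxxlxlxxxms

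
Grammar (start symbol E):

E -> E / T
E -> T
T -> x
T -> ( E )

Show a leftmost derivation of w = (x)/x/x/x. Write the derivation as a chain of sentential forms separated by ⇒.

E ⇒ E/T   [E -> E / T]
E/T ⇒ E/T/T   [E -> E / T]
E/T/T ⇒ E/T/T/T   [E -> E / T]
E/T/T/T ⇒ T/T/T/T   [E -> T]
T/T/T/T ⇒ (E)/T/T/T   [T -> ( E )]
(E)/T/T/T ⇒ (T)/T/T/T   [E -> T]
(T)/T/T/T ⇒ (x)/T/T/T   [T -> x]
(x)/T/T/T ⇒ (x)/x/T/T   [T -> x]
(x)/x/T/T ⇒ (x)/x/x/T   [T -> x]
(x)/x/x/T ⇒ (x)/x/x/x   [T -> x]

E ⇒ E/T ⇒ E/T/T ⇒ E/T/T/T ⇒ T/T/T/T ⇒ (E)/T/T/T ⇒ (T)/T/T/T ⇒ (x)/T/T/T ⇒ (x)/x/T/T ⇒ (x)/x/x/T ⇒ (x)/x/x/x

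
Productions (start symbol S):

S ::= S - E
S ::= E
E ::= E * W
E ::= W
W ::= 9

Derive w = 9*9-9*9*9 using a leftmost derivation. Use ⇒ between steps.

S⇒S-E⇒E-E⇒E*W-E⇒W*W-E⇒9*W-E⇒9*9-E⇒9*9-E*W⇒9*9-E*W*W⇒9*9-W*W*W⇒9*9-9*W*W⇒9*9-9*9*W⇒9*9-9*9*9

S ⇒ S-E   [S ::= S - E]
S-E ⇒ E-E   [S ::= E]
E-E ⇒ E*W-E   [E ::= E * W]
E*W-E ⇒ W*W-E   [E ::= W]
W*W-E ⇒ 9*W-E   [W ::= 9]
9*W-E ⇒ 9*9-E   [W ::= 9]
9*9-E ⇒ 9*9-E*W   [E ::= E * W]
9*9-E*W ⇒ 9*9-E*W*W   [E ::= E * W]
9*9-E*W*W ⇒ 9*9-W*W*W   [E ::= W]
9*9-W*W*W ⇒ 9*9-9*W*W   [W ::= 9]
9*9-9*W*W ⇒ 9*9-9*9*W   [W ::= 9]
9*9-9*9*W ⇒ 9*9-9*9*9   [W ::= 9]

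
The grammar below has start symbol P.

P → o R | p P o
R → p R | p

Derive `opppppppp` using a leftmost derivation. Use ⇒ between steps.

P⇒oR⇒opR⇒oppR⇒opppR⇒oppppR⇒opppppR⇒oppppppR⇒opppppppR⇒opppppppp

P ⇒ oR   [P → o R]
oR ⇒ opR   [R → p R]
opR ⇒ oppR   [R → p R]
oppR ⇒ opppR   [R → p R]
opppR ⇒ oppppR   [R → p R]
oppppR ⇒ opppppR   [R → p R]
opppppR ⇒ oppppppR   [R → p R]
oppppppR ⇒ opppppppR   [R → p R]
opppppppR ⇒ opppppppp   [R → p]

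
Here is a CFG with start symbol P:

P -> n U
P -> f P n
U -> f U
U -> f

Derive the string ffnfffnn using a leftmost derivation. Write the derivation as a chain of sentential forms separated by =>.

P => fPn => ffPnn => ffnUnn => ffnfUnn => ffnffUnn => ffnfffnn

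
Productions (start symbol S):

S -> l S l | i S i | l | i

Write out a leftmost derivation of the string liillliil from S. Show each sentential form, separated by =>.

S => lSl   [S -> l S l]
lSl => liSil   [S -> i S i]
liSil => liiSiil   [S -> i S i]
liiSiil => liilSliil   [S -> l S l]
liilSliil => liillliil   [S -> l]

S=>lSl=>liSil=>liiSiil=>liilSliil=>liillliil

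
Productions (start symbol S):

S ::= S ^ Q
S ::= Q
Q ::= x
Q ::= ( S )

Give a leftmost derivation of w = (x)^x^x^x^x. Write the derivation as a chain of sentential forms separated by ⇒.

S⇒S^Q⇒S^Q^Q⇒S^Q^Q^Q⇒S^Q^Q^Q^Q⇒Q^Q^Q^Q^Q⇒(S)^Q^Q^Q^Q⇒(Q)^Q^Q^Q^Q⇒(x)^Q^Q^Q^Q⇒(x)^x^Q^Q^Q⇒(x)^x^x^Q^Q⇒(x)^x^x^x^Q⇒(x)^x^x^x^x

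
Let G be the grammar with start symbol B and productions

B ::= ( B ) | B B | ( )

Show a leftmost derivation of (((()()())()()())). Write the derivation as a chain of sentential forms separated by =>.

B => (B) => ((B)) => ((BB)) => ((BBB)) => ((BBBB)) => (((B)BBB)) => (((BB)BBB)) => (((BBB)BBB)) => (((()BB)BBB)) => (((()()B)BBB)) => (((()()())BBB)) => (((()()())()BB)) => (((()()())()()B)) => (((()()())()()()))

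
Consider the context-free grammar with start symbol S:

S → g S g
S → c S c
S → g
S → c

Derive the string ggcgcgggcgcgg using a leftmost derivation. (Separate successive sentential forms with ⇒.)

S ⇒ gSg ⇒ ggSgg ⇒ ggcScgg ⇒ ggcgSgcgg ⇒ ggcgcScgcgg ⇒ ggcgcgSgcgcgg ⇒ ggcgcgggcgcgg

S ⇒ gSg   [S → g S g]
gSg ⇒ ggSgg   [S → g S g]
ggSgg ⇒ ggcScgg   [S → c S c]
ggcScgg ⇒ ggcgSgcgg   [S → g S g]
ggcgSgcgg ⇒ ggcgcScgcgg   [S → c S c]
ggcgcScgcgg ⇒ ggcgcgSgcgcgg   [S → g S g]
ggcgcgSgcgcgg ⇒ ggcgcgggcgcgg   [S → g]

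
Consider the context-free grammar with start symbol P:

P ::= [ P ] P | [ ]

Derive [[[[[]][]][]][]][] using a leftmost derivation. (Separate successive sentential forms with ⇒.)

P⇒[P]P⇒[[P]P]P⇒[[[P]P]P]P⇒[[[[P]P]P]P]P⇒[[[[[]]P]P]P]P⇒[[[[[]][]]P]P]P⇒[[[[[]][]][]]P]P⇒[[[[[]][]][]][]]P⇒[[[[[]][]][]][]][]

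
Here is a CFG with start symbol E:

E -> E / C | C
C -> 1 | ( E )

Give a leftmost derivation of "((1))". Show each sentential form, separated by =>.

E=>C=>(E)=>(C)=>((E))=>((C))=>((1))

E => C   [E -> C]
C => (E)   [C -> ( E )]
(E) => (C)   [E -> C]
(C) => ((E))   [C -> ( E )]
((E)) => ((C))   [E -> C]
((C)) => ((1))   [C -> 1]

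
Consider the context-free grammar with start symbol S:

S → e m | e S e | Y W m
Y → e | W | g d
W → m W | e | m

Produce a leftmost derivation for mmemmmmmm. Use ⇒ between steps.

S ⇒ YWm ⇒ WWm ⇒ mWWm ⇒ mmWWm ⇒ mmeWm ⇒ mmemWm ⇒ mmemmWm ⇒ mmemmmWm ⇒ mmemmmmWm ⇒ mmemmmmmm

S ⇒ YWm   [S → Y W m]
YWm ⇒ WWm   [Y → W]
WWm ⇒ mWWm   [W → m W]
mWWm ⇒ mmWWm   [W → m W]
mmWWm ⇒ mmeWm   [W → e]
mmeWm ⇒ mmemWm   [W → m W]
mmemWm ⇒ mmemmWm   [W → m W]
mmemmWm ⇒ mmemmmWm   [W → m W]
mmemmmWm ⇒ mmemmmmWm   [W → m W]
mmemmmmWm ⇒ mmemmmmmm   [W → m]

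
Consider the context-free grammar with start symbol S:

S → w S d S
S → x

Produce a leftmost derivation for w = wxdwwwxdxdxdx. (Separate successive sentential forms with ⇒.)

S⇒wSdS⇒wxdS⇒wxdwSdS⇒wxdwwSdSdS⇒wxdwwwSdSdSdS⇒wxdwwwxdSdSdS⇒wxdwwwxdxdSdS⇒wxdwwwxdxdxdS⇒wxdwwwxdxdxdx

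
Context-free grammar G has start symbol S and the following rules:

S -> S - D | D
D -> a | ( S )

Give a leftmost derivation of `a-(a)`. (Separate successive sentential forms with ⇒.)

S ⇒ S-D ⇒ D-D ⇒ a-D ⇒ a-(S) ⇒ a-(D) ⇒ a-(a)

S ⇒ S-D   [S -> S - D]
S-D ⇒ D-D   [S -> D]
D-D ⇒ a-D   [D -> a]
a-D ⇒ a-(S)   [D -> ( S )]
a-(S) ⇒ a-(D)   [S -> D]
a-(D) ⇒ a-(a)   [D -> a]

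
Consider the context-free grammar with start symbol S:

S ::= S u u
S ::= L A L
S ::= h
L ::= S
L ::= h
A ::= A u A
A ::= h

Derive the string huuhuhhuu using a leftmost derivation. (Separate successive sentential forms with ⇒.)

S ⇒ Suu ⇒ LALuu ⇒ SALuu ⇒ SuuALuu ⇒ huuALuu ⇒ huuAuALuu ⇒ huuhuALuu ⇒ huuhuhLuu ⇒ huuhuhSuu ⇒ huuhuhhuu

S ⇒ Suu   [S ::= S u u]
Suu ⇒ LALuu   [S ::= L A L]
LALuu ⇒ SALuu   [L ::= S]
SALuu ⇒ SuuALuu   [S ::= S u u]
SuuALuu ⇒ huuALuu   [S ::= h]
huuALuu ⇒ huuAuALuu   [A ::= A u A]
huuAuALuu ⇒ huuhuALuu   [A ::= h]
huuhuALuu ⇒ huuhuhLuu   [A ::= h]
huuhuhLuu ⇒ huuhuhSuu   [L ::= S]
huuhuhSuu ⇒ huuhuhhuu   [S ::= h]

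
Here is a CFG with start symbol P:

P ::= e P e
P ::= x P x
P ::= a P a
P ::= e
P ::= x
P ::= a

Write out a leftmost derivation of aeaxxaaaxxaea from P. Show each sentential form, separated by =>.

P => aPa => aePea => aeaPaea => aeaxPxaea => aeaxxPxxaea => aeaxxaPaxxaea => aeaxxaaaxxaea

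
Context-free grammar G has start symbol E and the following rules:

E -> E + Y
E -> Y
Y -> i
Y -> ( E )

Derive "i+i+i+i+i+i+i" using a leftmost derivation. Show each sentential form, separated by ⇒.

E ⇒ E+Y ⇒ E+Y+Y ⇒ E+Y+Y+Y ⇒ E+Y+Y+Y+Y ⇒ E+Y+Y+Y+Y+Y ⇒ E+Y+Y+Y+Y+Y+Y ⇒ Y+Y+Y+Y+Y+Y+Y ⇒ i+Y+Y+Y+Y+Y+Y ⇒ i+i+Y+Y+Y+Y+Y ⇒ i+i+i+Y+Y+Y+Y ⇒ i+i+i+i+Y+Y+Y ⇒ i+i+i+i+i+Y+Y ⇒ i+i+i+i+i+i+Y ⇒ i+i+i+i+i+i+i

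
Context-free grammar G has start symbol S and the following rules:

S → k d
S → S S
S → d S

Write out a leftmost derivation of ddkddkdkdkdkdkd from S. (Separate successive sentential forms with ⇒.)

S ⇒ SS   [S → S S]
SS ⇒ SSS   [S → S S]
SSS ⇒ dSSS   [S → d S]
dSSS ⇒ ddSSS   [S → d S]
ddSSS ⇒ ddSSSS   [S → S S]
ddSSSS ⇒ ddSSSSS   [S → S S]
ddSSSSS ⇒ ddSSSSSS   [S → S S]
ddSSSSSS ⇒ ddkdSSSSS   [S → k d]
ddkdSSSSS ⇒ ddkddSSSSS   [S → d S]
ddkddSSSSS ⇒ ddkddkdSSSS   [S → k d]
ddkddkdSSSS ⇒ ddkddkdkdSSS   [S → k d]
ddkddkdkdSSS ⇒ ddkddkdkdkdSS   [S → k d]
ddkddkdkdkdSS ⇒ ddkddkdkdkdkdS   [S → k d]
ddkddkdkdkdkdS ⇒ ddkddkdkdkdkdkd   [S → k d]

S ⇒ SS ⇒ SSS ⇒ dSSS ⇒ ddSSS ⇒ ddSSSS ⇒ ddSSSSS ⇒ ddSSSSSS ⇒ ddkdSSSSS ⇒ ddkddSSSSS ⇒ ddkddkdSSSS ⇒ ddkddkdkdSSS ⇒ ddkddkdkdkdSS ⇒ ddkddkdkdkdkdS ⇒ ddkddkdkdkdkdkd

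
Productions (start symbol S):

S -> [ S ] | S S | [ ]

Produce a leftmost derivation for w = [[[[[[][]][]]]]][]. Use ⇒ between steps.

S ⇒ SS ⇒ [S]S ⇒ [[S]]S ⇒ [[[S]]]S ⇒ [[[[S]]]]S ⇒ [[[[SS]]]]S ⇒ [[[[[S]S]]]]S ⇒ [[[[[SS]S]]]]S ⇒ [[[[[[]S]S]]]]S ⇒ [[[[[[][]]S]]]]S ⇒ [[[[[[][]][]]]]]S ⇒ [[[[[[][]][]]]]][]

S ⇒ SS   [S -> S S]
SS ⇒ [S]S   [S -> [ S ]]
[S]S ⇒ [[S]]S   [S -> [ S ]]
[[S]]S ⇒ [[[S]]]S   [S -> [ S ]]
[[[S]]]S ⇒ [[[[S]]]]S   [S -> [ S ]]
[[[[S]]]]S ⇒ [[[[SS]]]]S   [S -> S S]
[[[[SS]]]]S ⇒ [[[[[S]S]]]]S   [S -> [ S ]]
[[[[[S]S]]]]S ⇒ [[[[[SS]S]]]]S   [S -> S S]
[[[[[SS]S]]]]S ⇒ [[[[[[]S]S]]]]S   [S -> [ ]]
[[[[[[]S]S]]]]S ⇒ [[[[[[][]]S]]]]S   [S -> [ ]]
[[[[[[][]]S]]]]S ⇒ [[[[[[][]][]]]]]S   [S -> [ ]]
[[[[[[][]][]]]]]S ⇒ [[[[[[][]][]]]]][]   [S -> [ ]]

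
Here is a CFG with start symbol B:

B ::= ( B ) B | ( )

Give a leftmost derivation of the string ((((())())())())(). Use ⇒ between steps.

B⇒(B)B⇒((B)B)B⇒(((B)B)B)B⇒((((B)B)B)B)B⇒((((())B)B)B)B⇒((((())())B)B)B⇒((((())())())B)B⇒((((())())())())B⇒((((())())())())()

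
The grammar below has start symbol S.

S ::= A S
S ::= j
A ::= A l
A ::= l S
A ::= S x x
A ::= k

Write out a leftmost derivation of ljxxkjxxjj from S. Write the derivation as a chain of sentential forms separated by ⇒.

S⇒AS⇒lSS⇒lASS⇒lSxxSS⇒ljxxSS⇒ljxxASS⇒ljxxSxxSS⇒ljxxASxxSS⇒ljxxkSxxSS⇒ljxxkjxxSS⇒ljxxkjxxjS⇒ljxxkjxxjj

S ⇒ AS   [S ::= A S]
AS ⇒ lSS   [A ::= l S]
lSS ⇒ lASS   [S ::= A S]
lASS ⇒ lSxxSS   [A ::= S x x]
lSxxSS ⇒ ljxxSS   [S ::= j]
ljxxSS ⇒ ljxxASS   [S ::= A S]
ljxxASS ⇒ ljxxSxxSS   [A ::= S x x]
ljxxSxxSS ⇒ ljxxASxxSS   [S ::= A S]
ljxxASxxSS ⇒ ljxxkSxxSS   [A ::= k]
ljxxkSxxSS ⇒ ljxxkjxxSS   [S ::= j]
ljxxkjxxSS ⇒ ljxxkjxxjS   [S ::= j]
ljxxkjxxjS ⇒ ljxxkjxxjj   [S ::= j]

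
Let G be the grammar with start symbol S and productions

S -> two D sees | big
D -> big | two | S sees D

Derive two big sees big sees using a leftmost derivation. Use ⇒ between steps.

S ⇒ two D sees   [S -> two D sees]
two D sees ⇒ two S sees D sees   [D -> S sees D]
two S sees D sees ⇒ two big sees D sees   [S -> big]
two big sees D sees ⇒ two big sees big sees   [D -> big]

S ⇒ two D sees ⇒ two S sees D sees ⇒ two big sees D sees ⇒ two big sees big sees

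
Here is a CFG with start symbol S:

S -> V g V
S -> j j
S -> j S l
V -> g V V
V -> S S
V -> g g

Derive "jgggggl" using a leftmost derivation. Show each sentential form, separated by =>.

S => jSl => jVgVl => jgggVl => jgggggl

S => jSl   [S -> j S l]
jSl => jVgVl   [S -> V g V]
jVgVl => jgggVl   [V -> g g]
jgggVl => jgggggl   [V -> g g]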